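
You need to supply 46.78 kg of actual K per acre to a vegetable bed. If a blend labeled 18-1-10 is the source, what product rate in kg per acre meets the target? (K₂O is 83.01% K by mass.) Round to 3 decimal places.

As K₂O: 46.78 / 0.8301 = 56.3547 kg per acre.
Product per acre = 56.3547 / 10% = 563.5466 kg.

563.547 kg of product per acre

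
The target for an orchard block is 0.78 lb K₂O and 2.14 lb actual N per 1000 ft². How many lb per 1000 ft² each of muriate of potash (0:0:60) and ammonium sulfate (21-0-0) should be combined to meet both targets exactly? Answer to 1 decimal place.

1.3 lb muriate of potash, 10.2 lb ammonium sulfate

With a, b = lb per 1000 ft² of muriate of potash and ammonium sulfate:
K₂O: 0.6·a + 0·b = 0.78
N: 0·a + 0.21·b = 2.14
Solving simultaneously: a = 1.3, b = 10.1905.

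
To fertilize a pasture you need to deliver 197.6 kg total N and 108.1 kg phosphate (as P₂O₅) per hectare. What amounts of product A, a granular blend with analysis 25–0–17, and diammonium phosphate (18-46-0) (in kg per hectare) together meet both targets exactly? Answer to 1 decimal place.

Let a = kg of product A, b = kg of diammonium phosphate (per hectare).
N: 0.25·a + 0.18·b = 197.6
P₂O₅: 0·a + 0.46·b = 108.1
Solving simultaneously: a = 621.2, b = 235.

621.2 kg product A, 235.0 kg diammonium phosphate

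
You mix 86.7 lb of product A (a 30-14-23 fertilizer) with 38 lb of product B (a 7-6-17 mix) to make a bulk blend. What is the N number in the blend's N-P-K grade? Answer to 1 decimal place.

Total mass = 86.7 + 38 = 124.7 lb.
N mass = 30%×86.7 + 7%×38 = 28.67 lb.
% N = 28.67 / 124.7 = 22.9912%.

23.0% N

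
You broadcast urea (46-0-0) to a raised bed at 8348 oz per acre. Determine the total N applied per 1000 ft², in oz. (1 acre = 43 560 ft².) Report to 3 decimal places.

nitrogen per acre = 8348 × 46% = 3840.08 oz.
Convert to per 1000 ft²: 3840.08 × 0.0229568 = 88.1561 oz.

88.156 oz N per thousand sq ft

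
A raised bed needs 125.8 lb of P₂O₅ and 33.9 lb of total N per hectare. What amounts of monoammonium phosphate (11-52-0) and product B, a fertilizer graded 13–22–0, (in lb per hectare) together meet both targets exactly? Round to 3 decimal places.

204.977 lb monoammonium phosphate, 87.327 lb product B

Let a = lb of monoammonium phosphate, b = lb of product B (per hectare).
P₂O₅: 0.52·a + 0.22·b = 125.8
N: 0.11·a + 0.13·b = 33.9
Eliminate b: (row1) − 0.22/0.13·(row2) → 0.333846·a = 68.4308, so a = 204.97696.
Then b = (33.9 − 0.11·204.97696) / 0.13 = 87.3272.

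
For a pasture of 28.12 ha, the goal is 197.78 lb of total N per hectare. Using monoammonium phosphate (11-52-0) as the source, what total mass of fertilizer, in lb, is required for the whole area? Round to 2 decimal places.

Product per hectare = 197.78 / 11% = 1798 lb.
Total product = 1798 × 28.12 = 50559.76 lb.

50559.76 lb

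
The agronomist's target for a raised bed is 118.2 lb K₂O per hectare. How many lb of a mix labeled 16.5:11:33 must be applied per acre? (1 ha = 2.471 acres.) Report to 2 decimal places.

144.95 lb of product per acre

Product per hectare = 118.2 / 33% = 358.182 lb.
Convert to per acre: 358.182 × 0.404694 = 144.954 lb.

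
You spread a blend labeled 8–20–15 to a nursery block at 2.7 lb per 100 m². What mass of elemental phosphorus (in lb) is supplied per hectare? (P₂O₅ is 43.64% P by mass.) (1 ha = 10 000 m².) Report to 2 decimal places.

P₂O₅ per 100 m² = 2.7 × 20% = 0.54 lb.
Elemental P = 0.54 × 0.4364 = 0.235656 lb per 100 m².
Convert to per hectare: 0.235656 × 100 = 23.5656 lb.

23.57 lb P per hectare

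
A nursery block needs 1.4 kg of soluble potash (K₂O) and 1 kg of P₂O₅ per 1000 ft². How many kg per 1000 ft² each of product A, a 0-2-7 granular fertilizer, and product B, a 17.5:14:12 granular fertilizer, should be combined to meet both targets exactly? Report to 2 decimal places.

10.27 kg product A, 5.68 kg product B

With a, b = kg per 1000 ft² of product A and product B:
K₂O: 0.07·a + 0.12·b = 1.4
P₂O₅: 0.02·a + 0.14·b = 1
Eliminate a: (row1) − 0.07/0.02·(row2) → -0.37·b = -2.1, so b = 5.67568.
Back-substitute: a = (1.4 − 0.12·5.67568) / 0.07 = 10.2703.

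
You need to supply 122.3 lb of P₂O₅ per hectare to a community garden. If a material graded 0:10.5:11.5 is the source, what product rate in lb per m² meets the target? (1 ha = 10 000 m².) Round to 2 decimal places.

0.12 lb of product per sq m

Product per hectare = 122.3 / 10.5% = 1164.76 lb.
Convert to per m²: 1164.76 × 0.0001 = 0.116476 lb.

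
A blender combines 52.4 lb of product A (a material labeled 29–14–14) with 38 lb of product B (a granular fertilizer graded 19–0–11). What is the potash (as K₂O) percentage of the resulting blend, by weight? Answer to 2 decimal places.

Total mass = 52.4 + 38 = 90.4 lb.
K₂O mass = 14%×52.4 + 11%×38 = 11.516 lb.
% K₂O = 11.516 / 90.4 = 12.7389%.

12.74% K₂O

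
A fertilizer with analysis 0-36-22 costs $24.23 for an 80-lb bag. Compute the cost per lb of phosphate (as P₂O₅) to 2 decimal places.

$0.84 per lb P₂O₅

P₂O₅ in bag = 80 × 36% = 28.8 lb.
Cost per lb P₂O₅ = $24.23 / 28.8 = $0.8413.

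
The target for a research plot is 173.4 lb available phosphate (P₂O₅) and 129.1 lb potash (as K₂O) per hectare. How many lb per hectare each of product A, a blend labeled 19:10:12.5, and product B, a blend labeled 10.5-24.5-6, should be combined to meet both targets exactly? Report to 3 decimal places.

861.949 lb product A, 355.939 lb product B

Let a = lb of product A, b = lb of product B (per hectare).
P₂O₅: 0.1·a + 0.245·b = 173.4
K₂O: 0.125·a + 0.06·b = 129.1
From row1: a = (173.4 − 0.245·b) / 0.1.
Into row2: 0.125·(173.4 − 0.245·b)/0.1 + 0.06·b = 129.1 → b = 355.9391, a = 861.9492.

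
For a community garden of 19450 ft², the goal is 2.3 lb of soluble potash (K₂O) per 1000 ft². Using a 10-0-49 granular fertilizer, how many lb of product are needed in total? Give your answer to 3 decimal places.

91.296 lb

Product per 1000 ft² = 2.3 / 49% = 4.69388 lb.
Total product = 4.69388 × 19450 / 1000 = 91.2959 lb.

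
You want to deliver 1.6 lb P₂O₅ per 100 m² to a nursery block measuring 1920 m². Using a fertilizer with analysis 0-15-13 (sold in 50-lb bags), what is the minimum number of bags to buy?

5 bags

Product per 100 m² = 1.6 / 15% = 10.6667 lb.
Total product = 10.6667 × 1920 / 100 = 204.8 lb.
Bags = ⌈204.8 / 50⌉ = 5.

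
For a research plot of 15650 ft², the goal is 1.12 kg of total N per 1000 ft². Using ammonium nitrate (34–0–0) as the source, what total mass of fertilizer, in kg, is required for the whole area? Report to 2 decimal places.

51.55 kg

Product per 1000 ft² = 1.12 / 34% = 3.29412 kg.
Total product = 3.29412 × 15650 / 1000 = 51.5529 kg.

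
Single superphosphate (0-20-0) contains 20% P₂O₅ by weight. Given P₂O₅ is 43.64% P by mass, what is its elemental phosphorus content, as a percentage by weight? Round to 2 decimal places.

8.73% P

%P = 20 × 0.4364 = 8.728%.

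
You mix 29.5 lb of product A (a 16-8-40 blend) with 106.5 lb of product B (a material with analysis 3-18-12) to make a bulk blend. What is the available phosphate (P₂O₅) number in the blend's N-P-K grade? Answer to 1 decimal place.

Total mass = 29.5 + 106.5 = 136 lb.
P₂O₅ mass = 8%×29.5 + 18%×106.5 = 21.53 lb.
% P₂O₅ = 21.53 / 136 = 15.8309%.

15.8% P₂O₅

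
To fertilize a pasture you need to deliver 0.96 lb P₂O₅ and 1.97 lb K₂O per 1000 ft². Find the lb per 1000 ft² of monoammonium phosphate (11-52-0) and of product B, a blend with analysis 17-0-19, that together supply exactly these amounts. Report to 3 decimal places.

1.846 lb monoammonium phosphate, 10.368 lb product B

With a, b = lb per 1000 ft² of monoammonium phosphate and product B:
P₂O₅: 0.52·a + 0·b = 0.96
K₂O: 0·a + 0.19·b = 1.97
Solving simultaneously: a = 1.84615, b = 10.3684.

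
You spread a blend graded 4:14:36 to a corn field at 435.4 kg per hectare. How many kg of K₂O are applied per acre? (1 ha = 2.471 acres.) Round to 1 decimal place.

K₂O per hectare = 435.4 × 36% = 156.744 kg.
Convert to per acre: 156.744 × 0.404694 = 63.4334 kg.

63.4 kg K₂O per acre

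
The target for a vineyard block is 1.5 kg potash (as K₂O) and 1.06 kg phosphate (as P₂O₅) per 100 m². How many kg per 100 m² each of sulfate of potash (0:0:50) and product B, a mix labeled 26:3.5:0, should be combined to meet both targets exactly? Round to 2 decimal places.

3.00 kg sulfate of potash, 30.29 kg product B

Let a = kg of sulfate of potash, b = kg of product B (per 100 m²).
K₂O: 0.5·a + 0·b = 1.5
P₂O₅: 0·a + 0.035·b = 1.06
Solving simultaneously: a = 3, b = 30.2857.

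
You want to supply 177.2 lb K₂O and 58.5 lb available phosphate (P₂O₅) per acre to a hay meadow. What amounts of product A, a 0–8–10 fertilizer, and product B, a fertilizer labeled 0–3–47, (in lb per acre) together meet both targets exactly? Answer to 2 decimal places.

641.01 lb product A, 240.64 lb product B

Let a = lb of product A, b = lb of product B (per acre).
K₂O: 0.1·a + 0.47·b = 177.2
P₂O₅: 0.08·a + 0.03·b = 58.5
Eliminate b: (row1) − 0.47/0.03·(row2) → -1.15333·a = -739.3, so a = 641.012.
Then b = (58.5 − 0.08·641.012) / 0.03 = 240.636.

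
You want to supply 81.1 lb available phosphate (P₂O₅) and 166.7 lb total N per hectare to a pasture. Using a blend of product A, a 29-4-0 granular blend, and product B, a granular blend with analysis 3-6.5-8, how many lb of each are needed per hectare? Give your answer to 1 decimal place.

With a, b = lb per hectare of product A and product B:
P₂O₅: 0.04·a + 0.065·b = 81.1
N: 0.29·a + 0.03·b = 166.7
From row1: a = (81.1 − 0.065·b) / 0.04.
Into row2: 0.29·(81.1 − 0.065·b)/0.04 + 0.03·b = 166.7 → b = 954.731, a = 476.062.

476.1 lb product A, 954.7 lb product B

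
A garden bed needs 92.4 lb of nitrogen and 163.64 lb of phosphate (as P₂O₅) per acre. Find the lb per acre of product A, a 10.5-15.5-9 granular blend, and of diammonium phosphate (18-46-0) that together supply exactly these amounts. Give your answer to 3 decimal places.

Let a = lb of product A, b = lb of diammonium phosphate (per acre).
N: 0.105·a + 0.18·b = 92.4
P₂O₅: 0.155·a + 0.46·b = 163.64
Solving simultaneously: a = 639.6471, b = 140.2059.

639.647 lb product A, 140.206 lb diammonium phosphate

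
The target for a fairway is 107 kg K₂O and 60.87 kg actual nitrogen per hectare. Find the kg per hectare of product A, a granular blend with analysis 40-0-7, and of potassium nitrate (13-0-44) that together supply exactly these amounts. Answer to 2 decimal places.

With a, b = kg per hectare of product A and potassium nitrate:
K₂O: 0.07·a + 0.44·b = 107
N: 0.4·a + 0.13·b = 60.87
Solving simultaneously: a = 77.1288, b = 230.911.

77.13 kg product A, 230.91 kg potassium nitrate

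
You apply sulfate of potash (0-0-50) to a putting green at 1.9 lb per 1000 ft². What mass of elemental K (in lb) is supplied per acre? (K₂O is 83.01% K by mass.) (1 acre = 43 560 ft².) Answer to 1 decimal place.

K₂O per 1000 ft² = 1.9 × 50% = 0.95 lb.
Elemental K = 0.95 × 0.8301 = 0.788595 lb per 1000 ft².
Convert to per acre: 0.788595 × 43.56 = 34.3512 lb.

34.4 lb K per acre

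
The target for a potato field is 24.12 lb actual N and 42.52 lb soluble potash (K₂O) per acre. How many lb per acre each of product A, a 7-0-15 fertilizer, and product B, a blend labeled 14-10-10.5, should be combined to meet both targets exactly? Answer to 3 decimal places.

250.564 lb product A, 47.004 lb product B

Per-acre balance (a = product A, b = product B):
N: 0.07·a + 0.14·b = 24.12
K₂O: 0.15·a + 0.105·b = 42.52
Solving simultaneously: a = 250.5641, b = 47.0037.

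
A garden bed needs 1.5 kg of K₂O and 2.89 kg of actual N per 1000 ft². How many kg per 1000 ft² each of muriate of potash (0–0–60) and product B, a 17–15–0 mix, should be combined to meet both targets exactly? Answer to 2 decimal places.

2.50 kg muriate of potash, 17.00 kg product B

With a, b = kg per 1000 ft² of muriate of potash and product B:
K₂O: 0.6·a + 0·b = 1.5
N: 0·a + 0.17·b = 2.89
Solving simultaneously: a = 2.5, b = 17.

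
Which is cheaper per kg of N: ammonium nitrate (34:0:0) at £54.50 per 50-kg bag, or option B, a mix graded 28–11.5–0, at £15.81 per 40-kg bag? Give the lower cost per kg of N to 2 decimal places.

£1.41 per kg N (option B)

ammonium nitrate: N per bag = 50 × 34% = 17 kg; cost = 54.50 / 17 = £3.2059/kg N.
option B: N per bag = 40 × 28% = 11.2 kg; cost = 15.81 / 11.2 = £1.4116/kg N.
option B is cheaper.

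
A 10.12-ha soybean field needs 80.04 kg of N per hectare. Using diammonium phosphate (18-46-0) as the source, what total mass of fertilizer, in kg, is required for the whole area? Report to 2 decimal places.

4500.03 kg

Product per hectare = 80.04 / 18% = 444.667 kg.
Total product = 444.667 × 10.12 = 4500.027 kg.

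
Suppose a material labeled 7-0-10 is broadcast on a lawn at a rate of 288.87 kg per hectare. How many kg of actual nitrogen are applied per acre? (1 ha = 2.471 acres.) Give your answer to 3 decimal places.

nitrogen per hectare = 288.87 × 7% = 20.2209 kg.
Convert to per acre: 20.2209 × 0.404694 = 8.18329 kg.

8.183 kg N per acre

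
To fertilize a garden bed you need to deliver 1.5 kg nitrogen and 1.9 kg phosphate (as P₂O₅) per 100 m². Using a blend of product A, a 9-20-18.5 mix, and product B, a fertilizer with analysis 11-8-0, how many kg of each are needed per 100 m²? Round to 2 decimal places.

With a, b = kg per 100 m² of product A and product B:
N: 0.09·a + 0.11·b = 1.5
P₂O₅: 0.2·a + 0.08·b = 1.9
Eliminate b: (row1) − 0.11/0.08·(row2) → -0.185·a = -1.1125, so a = 6.01351.
Then b = (1.9 − 0.2·6.01351) / 0.08 = 8.71622.

6.01 kg product A, 8.72 kg product B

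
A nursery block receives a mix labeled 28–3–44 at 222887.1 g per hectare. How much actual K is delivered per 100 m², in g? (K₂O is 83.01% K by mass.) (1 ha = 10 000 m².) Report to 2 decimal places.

K₂O per hectare = 222887.1 × 44% = 98070.3 g.
Elemental K = 98070.3 × 0.8301 = 81408.2 g per hectare.
Convert to per 100 m²: 81408.2 × 0.01 = 814.082 g.

814.08 g K per hundred sq m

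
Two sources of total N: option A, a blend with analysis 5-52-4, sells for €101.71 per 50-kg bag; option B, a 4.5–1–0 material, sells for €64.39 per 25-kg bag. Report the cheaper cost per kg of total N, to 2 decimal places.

option A: N per bag = 50 × 5% = 2.5 kg; cost = 101.71 / 2.5 = €40.6840/kg N.
option B: N per bag = 25 × 4.5% = 1.125 kg; cost = 64.39 / 1.125 = €57.2356/kg N.
option A is cheaper.

€40.68 per kg N (option A)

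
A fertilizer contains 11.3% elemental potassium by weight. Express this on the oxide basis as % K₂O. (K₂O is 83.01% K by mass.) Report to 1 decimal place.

%K₂O = 11.3 / 0.8301 = 13.6128%.

13.6% K₂O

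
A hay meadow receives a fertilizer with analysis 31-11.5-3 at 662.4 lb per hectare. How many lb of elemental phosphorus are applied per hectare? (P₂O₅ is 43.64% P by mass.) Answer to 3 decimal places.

P₂O₅ per hectare = 662.4 × 11.5% = 76.176 lb.
Elemental P = 76.176 × 0.4364 = 33.2432 lb per hectare.

33.243 lb P per hectare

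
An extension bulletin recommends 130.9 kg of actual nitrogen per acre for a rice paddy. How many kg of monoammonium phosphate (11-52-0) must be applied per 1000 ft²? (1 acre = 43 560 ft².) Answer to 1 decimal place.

27.3 kg of product per thousand sq ft

Product per acre = 130.9 / 11% = 1190 kg.
Convert to per 1000 ft²: 1190 × 0.0229568 = 27.3186 kg.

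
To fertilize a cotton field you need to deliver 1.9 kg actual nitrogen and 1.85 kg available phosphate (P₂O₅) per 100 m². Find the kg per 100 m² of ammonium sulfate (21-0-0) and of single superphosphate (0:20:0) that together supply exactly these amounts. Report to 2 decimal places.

9.05 kg ammonium sulfate, 9.25 kg single superphosphate

With a, b = kg per 100 m² of ammonium sulfate and single superphosphate:
N: 0.21·a + 0·b = 1.9
P₂O₅: 0·a + 0.2·b = 1.85
Solving simultaneously: a = 9.04762, b = 9.25.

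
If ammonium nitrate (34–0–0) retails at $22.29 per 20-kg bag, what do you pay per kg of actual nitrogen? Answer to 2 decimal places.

N in bag = 20 × 34% = 6.8 kg.
Cost per kg N = $22.29 / 6.8 = $3.2779.

$3.28 per kg N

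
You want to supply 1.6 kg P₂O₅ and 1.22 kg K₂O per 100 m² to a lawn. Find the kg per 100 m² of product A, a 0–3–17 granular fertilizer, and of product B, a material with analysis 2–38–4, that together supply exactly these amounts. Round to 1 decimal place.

With a, b = kg per 100 m² of product A and product B:
P₂O₅: 0.03·a + 0.38·b = 1.6
K₂O: 0.17·a + 0.04·b = 1.22
From row1: a = (1.6 − 0.38·b) / 0.03.
Into row2: 0.17·(1.6 − 0.38·b)/0.03 + 0.04·b = 1.22 → b = 3.71293, a = 6.30284.

6.3 kg product A, 3.7 kg product B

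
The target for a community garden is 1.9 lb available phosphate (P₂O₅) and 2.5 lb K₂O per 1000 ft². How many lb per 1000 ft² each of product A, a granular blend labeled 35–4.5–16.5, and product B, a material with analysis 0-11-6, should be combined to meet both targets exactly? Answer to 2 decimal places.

10.42 lb product A, 13.01 lb product B

Let a = lb of product A, b = lb of product B (per 1000 ft²).
P₂O₅: 0.045·a + 0.11·b = 1.9
K₂O: 0.165·a + 0.06·b = 2.5
From row1: a = (1.9 − 0.11·b) / 0.045.
Into row2: 0.165·(1.9 − 0.11·b)/0.045 + 0.06·b = 2.5 → b = 13.0097, a = 10.4207.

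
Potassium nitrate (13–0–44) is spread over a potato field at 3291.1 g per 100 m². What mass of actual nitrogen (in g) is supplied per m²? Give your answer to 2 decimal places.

nitrogen per 100 m² = 3291.1 × 13% = 427.843 g.
Convert to per m²: 427.843 × 0.01 = 4.27843 g.

4.28 g N per sq m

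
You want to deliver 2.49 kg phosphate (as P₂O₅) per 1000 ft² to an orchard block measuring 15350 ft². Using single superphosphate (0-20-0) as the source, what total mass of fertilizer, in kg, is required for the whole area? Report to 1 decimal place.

Product per 1000 ft² = 2.49 / 20% = 12.45 kg.
Total product = 12.45 × 15350 / 1000 = 191.108 kg.

191.1 kg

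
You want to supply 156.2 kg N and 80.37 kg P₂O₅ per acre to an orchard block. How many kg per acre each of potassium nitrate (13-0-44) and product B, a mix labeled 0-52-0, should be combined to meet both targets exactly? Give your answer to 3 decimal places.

1201.538 kg potassium nitrate, 154.558 kg product B

Let a = kg of potassium nitrate, b = kg of product B (per acre).
N: 0.13·a + 0·b = 156.2
P₂O₅: 0·a + 0.52·b = 80.37
Solving simultaneously: a = 1201.53846, b = 154.5577.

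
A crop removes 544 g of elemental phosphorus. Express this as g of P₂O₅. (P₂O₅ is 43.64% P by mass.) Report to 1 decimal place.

P₂O₅ = 544 / 0.4364 = 1246.56 g.

1246.6 g P₂O₅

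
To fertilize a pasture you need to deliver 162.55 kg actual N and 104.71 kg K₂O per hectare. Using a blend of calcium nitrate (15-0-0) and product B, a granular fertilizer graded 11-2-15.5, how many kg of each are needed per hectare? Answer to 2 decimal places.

Let a = kg of calcium nitrate, b = kg of product B (per hectare).
N: 0.15·a + 0.11·b = 162.55
K₂O: 0·a + 0.155·b = 104.71
Solving simultaneously: a = 588.2645, b = 675.548.

588.26 kg calcium nitrate, 675.55 kg product B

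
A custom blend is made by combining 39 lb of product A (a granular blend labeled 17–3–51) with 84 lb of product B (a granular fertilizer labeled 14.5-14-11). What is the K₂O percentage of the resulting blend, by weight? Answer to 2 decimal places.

Total mass = 39 + 84 = 123 lb.
K₂O mass = 51%×39 + 11%×84 = 29.13 lb.
% K₂O = 29.13 / 123 = 23.6829%.

23.68% K₂O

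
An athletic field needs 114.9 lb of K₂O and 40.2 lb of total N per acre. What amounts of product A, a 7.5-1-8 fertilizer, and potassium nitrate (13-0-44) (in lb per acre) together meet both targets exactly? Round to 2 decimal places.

With a, b = lb per acre of product A and potassium nitrate:
K₂O: 0.08·a + 0.44·b = 114.9
N: 0.075·a + 0.13·b = 40.2
From row1: a = (114.9 − 0.44·b) / 0.08.
Into row2: 0.075·(114.9 − 0.44·b)/0.08 + 0.13·b = 40.2 → b = 239.004, a = 121.726.

121.73 lb product A, 239.00 lb potassium nitrate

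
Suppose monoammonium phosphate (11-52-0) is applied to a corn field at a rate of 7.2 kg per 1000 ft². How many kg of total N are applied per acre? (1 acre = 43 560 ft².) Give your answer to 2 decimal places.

34.50 kg N per acre

nitrogen per 1000 ft² = 7.2 × 11% = 0.792 kg.
Convert to per acre: 0.792 × 43.56 = 34.4995 kg.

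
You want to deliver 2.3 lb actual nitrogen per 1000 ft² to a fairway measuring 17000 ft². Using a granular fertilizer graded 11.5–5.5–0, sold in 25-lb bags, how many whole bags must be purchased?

14 bags

Product per 1000 ft² = 2.3 / 11.5% = 20 lb.
Total product = 20 × 17000 / 1000 = 340 lb.
Bags = ⌈340 / 25⌉ = 14.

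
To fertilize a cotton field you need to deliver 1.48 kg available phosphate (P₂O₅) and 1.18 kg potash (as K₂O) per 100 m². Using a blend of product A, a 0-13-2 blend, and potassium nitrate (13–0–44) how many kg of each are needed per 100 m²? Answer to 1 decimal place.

11.4 kg product A, 2.2 kg potassium nitrate

Per-100 m² balance (a = product A, b = potassium nitrate):
P₂O₅: 0.13·a + 0·b = 1.48
K₂O: 0.02·a + 0.44·b = 1.18
Eliminate a: (row1) − 0.13/0.02·(row2) → -2.86·b = -6.19, so b = 2.16434.
Back-substitute: a = (1.48 − 0·2.16434) / 0.13 = 11.3846.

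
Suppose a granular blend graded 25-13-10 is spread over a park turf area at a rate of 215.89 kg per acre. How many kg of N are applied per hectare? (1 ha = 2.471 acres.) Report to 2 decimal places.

133.37 kg N per hectare

nitrogen per acre = 215.89 × 25% = 53.9725 kg.
Convert to per hectare: 53.9725 × 2.471 = 133.366 kg.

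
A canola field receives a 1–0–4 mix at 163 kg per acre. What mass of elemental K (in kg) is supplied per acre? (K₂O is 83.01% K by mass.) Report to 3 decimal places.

K₂O per acre = 163 × 4% = 6.52 kg.
Elemental K = 6.52 × 0.8301 = 5.41225 kg per acre.

5.412 kg K per acre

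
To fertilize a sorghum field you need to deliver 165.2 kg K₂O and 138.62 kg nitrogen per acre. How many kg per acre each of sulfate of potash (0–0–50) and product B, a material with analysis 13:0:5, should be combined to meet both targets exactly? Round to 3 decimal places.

223.769 kg sulfate of potash, 1066.308 kg product B

Let a = kg of sulfate of potash, b = kg of product B (per acre).
K₂O: 0.5·a + 0.05·b = 165.2
N: 0·a + 0.13·b = 138.62
Solving simultaneously: a = 223.7692, b = 1066.3077.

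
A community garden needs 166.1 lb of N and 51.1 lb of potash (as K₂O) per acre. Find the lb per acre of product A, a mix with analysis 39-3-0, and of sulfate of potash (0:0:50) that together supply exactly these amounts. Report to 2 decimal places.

Per-acre balance (a = product A, b = sulfate of potash):
N: 0.39·a + 0·b = 166.1
K₂O: 0·a + 0.5·b = 51.1
Solving simultaneously: a = 425.897, b = 102.2.

425.90 lb product A, 102.20 lb sulfate of potash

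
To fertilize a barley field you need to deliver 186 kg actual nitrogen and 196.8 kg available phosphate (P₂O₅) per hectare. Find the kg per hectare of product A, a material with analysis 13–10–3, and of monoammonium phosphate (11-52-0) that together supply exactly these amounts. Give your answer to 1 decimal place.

Let a = kg of product A, b = kg of monoammonium phosphate (per hectare).
N: 0.13·a + 0.11·b = 186
P₂O₅: 0.1·a + 0.52·b = 196.8
From row1: a = (186 − 0.11·b) / 0.13.
Into row2: 0.1·(186 − 0.11·b)/0.13 + 0.52·b = 196.8 → b = 123.392, a = 1326.36.

1326.4 kg product A, 123.4 kg monoammonium phosphate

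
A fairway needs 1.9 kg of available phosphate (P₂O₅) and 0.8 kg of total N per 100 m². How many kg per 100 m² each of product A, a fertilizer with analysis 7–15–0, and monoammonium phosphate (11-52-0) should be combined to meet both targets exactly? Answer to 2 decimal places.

Let a = kg of product A, b = kg of monoammonium phosphate (per 100 m²).
P₂O₅: 0.15·a + 0.52·b = 1.9
N: 0.07·a + 0.11·b = 0.8
Eliminate a: (row1) − 0.15/0.07·(row2) → 0.284286·b = 0.185714, so b = 0.653266.
Back-substitute: a = (1.9 − 0.52·0.653266) / 0.15 = 10.402.

10.40 kg product A, 0.65 kg monoammonium phosphate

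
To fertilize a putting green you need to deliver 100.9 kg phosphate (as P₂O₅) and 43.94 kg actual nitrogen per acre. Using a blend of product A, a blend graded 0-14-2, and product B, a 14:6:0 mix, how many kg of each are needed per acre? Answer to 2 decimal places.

Let a = kg of product A, b = kg of product B (per acre).
P₂O₅: 0.14·a + 0.06·b = 100.9
N: 0·a + 0.14·b = 43.94
Solving simultaneously: a = 586.204, b = 313.857.

586.20 kg product A, 313.86 kg product B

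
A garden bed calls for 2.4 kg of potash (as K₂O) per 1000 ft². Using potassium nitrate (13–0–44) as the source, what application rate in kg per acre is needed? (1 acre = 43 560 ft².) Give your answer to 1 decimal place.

Product per 1000 ft² = 2.4 / 44% = 5.45455 kg.
Convert to per acre: 5.45455 × 43.56 = 237.6 kg.

237.6 kg of product per acre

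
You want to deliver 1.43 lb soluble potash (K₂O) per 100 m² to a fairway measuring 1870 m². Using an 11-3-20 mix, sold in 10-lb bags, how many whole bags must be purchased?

Product per 100 m² = 1.43 / 20% = 7.15 lb.
Total product = 7.15 × 1870 / 100 = 133.705 lb.
Bags = ⌈133.705 / 10⌉ = 14.

14 bags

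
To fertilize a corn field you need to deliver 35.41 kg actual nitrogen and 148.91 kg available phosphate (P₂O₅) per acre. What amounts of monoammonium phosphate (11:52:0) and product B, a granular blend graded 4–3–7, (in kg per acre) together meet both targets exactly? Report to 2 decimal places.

279.66 kg monoammonium phosphate, 116.18 kg product B

Let a = kg of monoammonium phosphate, b = kg of product B (per acre).
N: 0.11·a + 0.04·b = 35.41
P₂O₅: 0.52·a + 0.03·b = 148.91
Solving simultaneously: a = 279.663, b = 116.177.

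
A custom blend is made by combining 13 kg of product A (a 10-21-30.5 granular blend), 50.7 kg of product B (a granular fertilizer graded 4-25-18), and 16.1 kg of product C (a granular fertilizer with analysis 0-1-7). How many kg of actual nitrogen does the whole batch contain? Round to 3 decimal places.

3.328 kg N

N mass = 10%×13 + 4%×50.7 + 0%×16.1 = 3.328 kg.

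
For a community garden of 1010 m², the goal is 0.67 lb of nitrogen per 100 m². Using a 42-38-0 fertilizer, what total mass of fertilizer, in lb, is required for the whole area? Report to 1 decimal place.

16.1 lb

Product per 100 m² = 0.67 / 42% = 1.59524 lb.
Total product = 1.59524 × 1010 / 100 = 16.1119 lb.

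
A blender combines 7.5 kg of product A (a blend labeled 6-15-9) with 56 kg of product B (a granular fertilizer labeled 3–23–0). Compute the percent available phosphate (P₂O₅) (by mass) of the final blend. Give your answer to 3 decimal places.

22.055% P₂O₅

Total mass = 7.5 + 56 = 63.5 kg.
P₂O₅ mass = 15%×7.5 + 23%×56 = 14.005 kg.
% P₂O₅ = 14.005 / 63.5 = 22.0551%.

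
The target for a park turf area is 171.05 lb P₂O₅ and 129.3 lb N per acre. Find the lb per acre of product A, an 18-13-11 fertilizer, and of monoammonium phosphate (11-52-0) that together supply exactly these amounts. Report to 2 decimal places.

610.60 lb product A, 176.29 lb monoammonium phosphate

Let a = lb of product A, b = lb of monoammonium phosphate (per acre).
P₂O₅: 0.13·a + 0.52·b = 171.05
N: 0.18·a + 0.11·b = 129.3
Eliminate a: (row1) − 0.13/0.18·(row2) → 0.440556·b = 77.6667, so b = 176.293.
Back-substitute: a = (171.05 − 0.52·176.293) / 0.13 = 610.599.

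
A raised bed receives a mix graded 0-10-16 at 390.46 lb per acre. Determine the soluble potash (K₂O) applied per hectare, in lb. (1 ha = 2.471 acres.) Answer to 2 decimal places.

K₂O per acre = 390.46 × 16% = 62.4736 lb.
Convert to per hectare: 62.4736 × 2.471 = 154.372 lb.

154.37 lb K₂O per hectare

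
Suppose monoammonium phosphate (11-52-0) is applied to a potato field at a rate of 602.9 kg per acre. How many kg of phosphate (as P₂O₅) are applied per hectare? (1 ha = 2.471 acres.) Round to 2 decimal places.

P₂O₅ per acre = 602.9 × 52% = 313.508 kg.
Convert to per hectare: 313.508 × 2.471 = 774.678 kg.

774.68 kg P₂O₅ per hectare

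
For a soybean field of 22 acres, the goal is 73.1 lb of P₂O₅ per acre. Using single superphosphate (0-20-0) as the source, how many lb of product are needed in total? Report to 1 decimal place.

Product per acre = 73.1 / 20% = 365.5 lb.
Total product = 365.5 × 22 = 8041 lb.

8041.0 lb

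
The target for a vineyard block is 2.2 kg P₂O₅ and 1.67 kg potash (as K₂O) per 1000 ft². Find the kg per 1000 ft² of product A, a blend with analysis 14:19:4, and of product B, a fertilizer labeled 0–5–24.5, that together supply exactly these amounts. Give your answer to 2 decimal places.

10.22 kg product A, 5.15 kg product B

With a, b = kg per 1000 ft² of product A and product B:
P₂O₅: 0.19·a + 0.05·b = 2.2
K₂O: 0.04·a + 0.245·b = 1.67
From row1: a = (2.2 − 0.05·b) / 0.19.
Into row2: 0.04·(2.2 − 0.05·b)/0.19 + 0.245·b = 1.67 → b = 5.14703, a = 10.2245.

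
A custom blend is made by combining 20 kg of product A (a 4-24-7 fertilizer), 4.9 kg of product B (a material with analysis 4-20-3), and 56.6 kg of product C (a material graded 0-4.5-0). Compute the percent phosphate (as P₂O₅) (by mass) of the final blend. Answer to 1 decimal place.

10.2% P₂O₅

Total mass = 20 + 4.9 + 56.6 = 81.5 kg.
P₂O₅ mass = 24%×20 + 20%×4.9 + 4.5%×56.6 = 8.327 kg.
% P₂O₅ = 8.327 / 81.5 = 10.2172%.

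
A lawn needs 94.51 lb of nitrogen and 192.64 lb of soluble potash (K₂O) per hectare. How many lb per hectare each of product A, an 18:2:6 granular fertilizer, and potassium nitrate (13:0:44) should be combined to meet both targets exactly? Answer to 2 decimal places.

231.67 lb product A, 406.23 lb potassium nitrate

Per-hectare balance (a = product A, b = potassium nitrate):
N: 0.18·a + 0.13·b = 94.51
K₂O: 0.06·a + 0.44·b = 192.64
Eliminate b: (row1) − 0.13/0.44·(row2) → 0.162273·a = 37.5936, so a = 231.669.
Then b = (192.64 − 0.06·231.669) / 0.44 = 406.227.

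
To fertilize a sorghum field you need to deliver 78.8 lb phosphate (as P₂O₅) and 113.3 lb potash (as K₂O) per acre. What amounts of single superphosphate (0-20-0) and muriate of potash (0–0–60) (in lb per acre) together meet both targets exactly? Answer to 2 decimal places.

394.00 lb single superphosphate, 188.83 lb muriate of potash

Per-acre balance (a = single superphosphate, b = muriate of potash):
P₂O₅: 0.2·a + 0·b = 78.8
K₂O: 0·a + 0.6·b = 113.3
Solving simultaneously: a = 394, b = 188.833.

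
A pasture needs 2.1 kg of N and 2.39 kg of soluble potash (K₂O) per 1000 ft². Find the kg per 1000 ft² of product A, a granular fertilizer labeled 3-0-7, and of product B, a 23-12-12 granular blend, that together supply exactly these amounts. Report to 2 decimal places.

23.82 kg product A, 6.02 kg product B

Per-1000 ft² balance (a = product A, b = product B):
N: 0.03·a + 0.23·b = 2.1
K₂O: 0.07·a + 0.12·b = 2.39
Eliminate a: (row1) − 0.03/0.07·(row2) → 0.178571·b = 1.07571, so b = 6.024.
Back-substitute: a = (2.1 − 0.23·6.024) / 0.03 = 23.816.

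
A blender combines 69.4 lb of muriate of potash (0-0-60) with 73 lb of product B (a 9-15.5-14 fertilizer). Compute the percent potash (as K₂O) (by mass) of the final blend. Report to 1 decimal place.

Total mass = 69.4 + 73 = 142.4 lb.
K₂O mass = 60%×69.4 + 14%×73 = 51.86 lb.
% K₂O = 51.86 / 142.4 = 36.4185%.

36.4% K₂O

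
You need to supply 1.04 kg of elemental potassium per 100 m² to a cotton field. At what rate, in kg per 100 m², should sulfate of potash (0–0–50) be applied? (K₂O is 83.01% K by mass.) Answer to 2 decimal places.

2.51 kg of product per hundred sq m

As K₂O: 1.04 / 0.8301 = 1.25286 kg per 100 m².
Product per 100 m² = 1.25286 / 50% = 2.50572 kg.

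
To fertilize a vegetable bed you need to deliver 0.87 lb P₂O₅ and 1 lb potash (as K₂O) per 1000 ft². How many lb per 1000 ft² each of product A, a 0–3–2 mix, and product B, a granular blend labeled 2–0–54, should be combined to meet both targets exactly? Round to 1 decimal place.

29.0 lb product A, 0.8 lb product B

Let a = lb of product A, b = lb of product B (per 1000 ft²).
P₂O₅: 0.03·a + 0·b = 0.87
K₂O: 0.02·a + 0.54·b = 1
Solving simultaneously: a = 29, b = 0.777778.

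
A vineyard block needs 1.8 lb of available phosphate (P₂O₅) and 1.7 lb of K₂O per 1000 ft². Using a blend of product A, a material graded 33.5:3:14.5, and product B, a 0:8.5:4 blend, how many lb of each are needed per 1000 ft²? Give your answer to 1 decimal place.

6.5 lb product A, 18.9 lb product B

Let a = lb of product A, b = lb of product B (per 1000 ft²).
P₂O₅: 0.03·a + 0.085·b = 1.8
K₂O: 0.145·a + 0.04·b = 1.7
Eliminate a: (row1) − 0.03/0.145·(row2) → 0.0767241·b = 1.44828, so b = 18.8764.
Back-substitute: a = (1.8 − 0.085·18.8764) / 0.03 = 6.51685.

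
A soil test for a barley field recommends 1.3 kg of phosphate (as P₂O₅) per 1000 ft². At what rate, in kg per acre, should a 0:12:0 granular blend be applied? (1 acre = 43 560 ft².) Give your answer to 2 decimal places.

Product per 1000 ft² = 1.3 / 12% = 10.8333 kg.
Convert to per acre: 10.8333 × 43.56 = 471.9 kg.

471.90 kg of product per acre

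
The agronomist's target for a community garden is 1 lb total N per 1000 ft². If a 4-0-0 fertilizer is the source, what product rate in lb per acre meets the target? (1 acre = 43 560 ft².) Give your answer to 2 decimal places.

1089.00 lb of product per acre

Product per 1000 ft² = 1 / 4% = 25 lb.
Convert to per acre: 25 × 43.56 = 1089 lb.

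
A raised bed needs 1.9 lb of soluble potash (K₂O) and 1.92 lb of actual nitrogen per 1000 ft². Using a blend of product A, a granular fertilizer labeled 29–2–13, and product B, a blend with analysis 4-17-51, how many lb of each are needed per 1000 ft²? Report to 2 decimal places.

6.33 lb product A, 2.11 lb product B

With a, b = lb per 1000 ft² of product A and product B:
K₂O: 0.13·a + 0.51·b = 1.9
N: 0.29·a + 0.04·b = 1.92
From row1: a = (1.9 − 0.51·b) / 0.13.
Into row2: 0.29·(1.9 − 0.51·b)/0.13 + 0.04·b = 1.92 → b = 2.11212, a = 6.32936.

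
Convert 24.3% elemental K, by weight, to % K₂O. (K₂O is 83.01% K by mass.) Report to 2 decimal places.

29.27% K₂O

%K₂O = 24.3 / 0.8301 = 29.2736%.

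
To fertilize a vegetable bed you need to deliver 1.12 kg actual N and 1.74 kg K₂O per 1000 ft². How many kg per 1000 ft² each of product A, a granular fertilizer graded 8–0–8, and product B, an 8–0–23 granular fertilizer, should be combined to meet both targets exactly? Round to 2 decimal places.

9.87 kg product A, 4.13 kg product B

Let a = kg of product A, b = kg of product B (per 1000 ft²).
N: 0.08·a + 0.08·b = 1.12
K₂O: 0.08·a + 0.23·b = 1.74
Eliminate a: (row1) − 0.08/0.08·(row2) → -0.15·b = -0.62, so b = 4.13333.
Back-substitute: a = (1.12 − 0.08·4.13333) / 0.08 = 9.86667.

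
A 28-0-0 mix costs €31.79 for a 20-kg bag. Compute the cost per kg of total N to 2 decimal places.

N in bag = 20 × 28% = 5.6 kg.
Cost per kg N = €31.79 / 5.6 = €5.6768.

€5.68 per kg N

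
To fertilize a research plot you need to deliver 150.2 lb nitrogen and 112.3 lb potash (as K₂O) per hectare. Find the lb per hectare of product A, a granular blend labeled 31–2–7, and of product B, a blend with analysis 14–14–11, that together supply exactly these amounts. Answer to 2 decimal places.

32.92 lb product A, 999.96 lb product B

Per-hectare balance (a = product A, b = product B):
N: 0.31·a + 0.14·b = 150.2
K₂O: 0.07·a + 0.11·b = 112.3
Eliminate a: (row1) − 0.31/0.07·(row2) → -0.347143·b = -347.129, so b = 999.959.
Back-substitute: a = (150.2 − 0.14·999.959) / 0.31 = 32.9218.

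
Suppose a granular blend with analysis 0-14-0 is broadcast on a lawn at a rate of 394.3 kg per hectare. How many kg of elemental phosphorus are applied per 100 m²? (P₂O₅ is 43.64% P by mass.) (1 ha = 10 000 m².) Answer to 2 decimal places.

P₂O₅ per hectare = 394.3 × 14% = 55.202 kg.
Elemental P = 55.202 × 0.4364 = 24.0902 kg per hectare.
Convert to per 100 m²: 24.0902 × 0.01 = 0.240902 kg.

0.24 kg P per hundred sq m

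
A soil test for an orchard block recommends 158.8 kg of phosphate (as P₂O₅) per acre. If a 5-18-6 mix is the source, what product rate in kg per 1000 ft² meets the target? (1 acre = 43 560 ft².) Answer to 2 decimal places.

20.25 kg of product per thousand sq ft

Product per acre = 158.8 / 18% = 882.222 kg.
Convert to per 1000 ft²: 882.222 × 0.0229568 = 20.253 kg.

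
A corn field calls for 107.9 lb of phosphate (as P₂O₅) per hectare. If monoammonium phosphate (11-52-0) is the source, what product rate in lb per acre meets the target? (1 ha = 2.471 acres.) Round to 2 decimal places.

83.97 lb of product per acre

Product per hectare = 107.9 / 52% = 207.5 lb.
Convert to per acre: 207.5 × 0.404694 = 83.9741 lb.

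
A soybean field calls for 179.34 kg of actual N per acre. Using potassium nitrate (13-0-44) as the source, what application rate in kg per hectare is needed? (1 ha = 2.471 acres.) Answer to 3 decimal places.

3408.840 kg of product per hectare

Product per acre = 179.34 / 13% = 1379.54 kg.
Convert to per hectare: 1379.54 × 2.471 = 3408.8395 kg.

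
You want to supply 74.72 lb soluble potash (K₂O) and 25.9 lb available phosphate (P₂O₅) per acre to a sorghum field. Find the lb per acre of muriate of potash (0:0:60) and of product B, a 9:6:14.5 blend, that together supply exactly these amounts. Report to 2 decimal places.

20.21 lb muriate of potash, 431.67 lb product B

Per-acre balance (a = muriate of potash, b = product B):
K₂O: 0.6·a + 0.145·b = 74.72
P₂O₅: 0·a + 0.06·b = 25.9
Solving simultaneously: a = 20.2139, b = 431.667.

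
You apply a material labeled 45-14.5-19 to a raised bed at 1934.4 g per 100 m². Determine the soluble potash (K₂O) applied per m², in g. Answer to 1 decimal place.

3.7 g K₂O per sq m

K₂O per 100 m² = 1934.4 × 19% = 367.536 g.
Convert to per m²: 367.536 × 0.01 = 3.67536 g.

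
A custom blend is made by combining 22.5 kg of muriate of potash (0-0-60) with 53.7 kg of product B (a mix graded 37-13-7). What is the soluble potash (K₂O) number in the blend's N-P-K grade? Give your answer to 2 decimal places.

Total mass = 22.5 + 53.7 = 76.2 kg.
K₂O mass = 60%×22.5 + 7%×53.7 = 17.259 kg.
% K₂O = 17.259 / 76.2 = 22.6496%.

22.65% K₂O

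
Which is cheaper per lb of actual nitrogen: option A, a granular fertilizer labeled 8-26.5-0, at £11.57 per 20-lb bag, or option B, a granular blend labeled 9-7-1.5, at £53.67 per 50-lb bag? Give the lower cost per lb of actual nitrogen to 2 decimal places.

option A: N per bag = 20 × 8% = 1.6 lb; cost = 11.57 / 1.6 = £7.2313/lb N.
option B: N per bag = 50 × 9% = 4.5 lb; cost = 53.67 / 4.5 = £11.9267/lb N.
option A is cheaper.

£7.23 per lb N (option A)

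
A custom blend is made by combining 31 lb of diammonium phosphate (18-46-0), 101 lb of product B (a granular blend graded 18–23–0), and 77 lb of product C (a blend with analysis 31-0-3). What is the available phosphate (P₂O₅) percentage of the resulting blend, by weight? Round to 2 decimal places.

Total mass = 31 + 101 + 77 = 209 lb.
P₂O₅ mass = 46%×31 + 23%×101 + 0%×77 = 37.49 lb.
% P₂O₅ = 37.49 / 209 = 17.9378%.

17.94% P₂O₅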